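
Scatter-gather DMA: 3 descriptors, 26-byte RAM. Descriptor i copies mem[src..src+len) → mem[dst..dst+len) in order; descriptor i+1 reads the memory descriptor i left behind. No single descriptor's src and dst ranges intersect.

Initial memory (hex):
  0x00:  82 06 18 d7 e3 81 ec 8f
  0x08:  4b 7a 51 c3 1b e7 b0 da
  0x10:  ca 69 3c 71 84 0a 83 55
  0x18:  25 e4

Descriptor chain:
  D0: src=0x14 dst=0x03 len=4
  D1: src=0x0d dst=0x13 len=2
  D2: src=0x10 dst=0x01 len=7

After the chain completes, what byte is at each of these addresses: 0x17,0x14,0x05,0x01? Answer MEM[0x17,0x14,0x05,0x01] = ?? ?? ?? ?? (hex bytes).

MEM[0x17,0x14,0x05,0x01] = 55 b0 b0 ca

#0 dst[0x03+4] := {0x84,0x0a,0x83,0x55}
#1 dst[0x13+2] := {0xe7,0xb0}
#2 dst[0x01+7] := {0xca,0x69,0x3c,0xe7,0xb0,0x0a,0x83}
query mem[0x17]=0x55, mem[0x14]=0xb0, mem[0x05]=0xb0, mem[0x01]=0xca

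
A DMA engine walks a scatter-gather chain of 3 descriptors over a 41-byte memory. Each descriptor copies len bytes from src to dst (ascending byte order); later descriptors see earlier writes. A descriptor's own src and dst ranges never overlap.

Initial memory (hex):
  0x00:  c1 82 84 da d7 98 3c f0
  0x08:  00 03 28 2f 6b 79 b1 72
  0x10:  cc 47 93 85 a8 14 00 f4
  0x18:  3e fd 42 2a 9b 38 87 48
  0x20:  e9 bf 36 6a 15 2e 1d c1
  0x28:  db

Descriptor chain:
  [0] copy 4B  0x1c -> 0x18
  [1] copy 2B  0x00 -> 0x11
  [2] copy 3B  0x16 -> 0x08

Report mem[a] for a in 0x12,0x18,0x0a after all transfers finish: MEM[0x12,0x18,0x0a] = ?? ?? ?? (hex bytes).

MEM[0x12,0x18,0x0a] = 82 9b 9b

  after D0: wrote 4B at 0x18 = 9b388748
  after D1: wrote 2B at 0x11 = c182
  after D2: wrote 3B at 0x08 = 00f49b
query mem[0x12]=0x82, mem[0x18]=0x9b, mem[0x0a]=0x9b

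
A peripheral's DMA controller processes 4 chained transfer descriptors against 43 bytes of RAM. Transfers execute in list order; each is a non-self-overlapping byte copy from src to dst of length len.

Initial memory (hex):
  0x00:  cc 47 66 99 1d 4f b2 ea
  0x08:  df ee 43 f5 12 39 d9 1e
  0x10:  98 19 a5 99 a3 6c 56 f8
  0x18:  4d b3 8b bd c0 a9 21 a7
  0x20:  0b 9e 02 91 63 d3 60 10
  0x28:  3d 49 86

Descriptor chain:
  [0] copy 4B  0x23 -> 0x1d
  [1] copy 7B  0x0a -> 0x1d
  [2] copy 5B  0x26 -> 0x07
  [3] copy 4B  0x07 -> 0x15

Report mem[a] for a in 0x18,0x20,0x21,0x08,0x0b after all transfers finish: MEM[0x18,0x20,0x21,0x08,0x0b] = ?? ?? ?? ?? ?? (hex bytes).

MEM[0x18,0x20,0x21,0x08,0x0b] = 49 39 d9 10 86

#0 dst[0x1d+4] := {0x91,0x63,0xd3,0x60}
#1 dst[0x1d+7] := {0x43,0xf5,0x12,0x39,0xd9,0x1e,0x98}
#2 dst[0x07+5] := {0x60,0x10,0x3d,0x49,0x86}
#3 dst[0x15+4] := {0x60,0x10,0x3d,0x49}
query mem[0x18]=0x49, mem[0x20]=0x39, mem[0x21]=0xd9, mem[0x08]=0x10, mem[0x0b]=0x86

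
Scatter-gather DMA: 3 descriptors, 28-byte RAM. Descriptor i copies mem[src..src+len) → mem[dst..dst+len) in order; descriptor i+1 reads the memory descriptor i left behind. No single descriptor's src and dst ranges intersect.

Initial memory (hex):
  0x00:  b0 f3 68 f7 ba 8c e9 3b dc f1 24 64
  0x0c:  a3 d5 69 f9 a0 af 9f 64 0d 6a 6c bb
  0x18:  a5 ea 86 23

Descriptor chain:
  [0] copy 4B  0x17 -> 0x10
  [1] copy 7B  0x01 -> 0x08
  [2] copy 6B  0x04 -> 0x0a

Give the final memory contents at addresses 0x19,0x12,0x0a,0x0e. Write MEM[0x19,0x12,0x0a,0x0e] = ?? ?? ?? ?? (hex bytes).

MEM[0x19,0x12,0x0a,0x0e] = ea ea ba f3

D0: mem[0x10..0x13] <- [bb a5 ea 86]
D1: mem[0x08..0x0e] <- [f3 68 f7 ba 8c e9 3b]
D2: mem[0x0a..0x0f] <- [ba 8c e9 3b f3 68]
query mem[0x19]=0xea, mem[0x12]=0xea, mem[0x0a]=0xba, mem[0x0e]=0xf3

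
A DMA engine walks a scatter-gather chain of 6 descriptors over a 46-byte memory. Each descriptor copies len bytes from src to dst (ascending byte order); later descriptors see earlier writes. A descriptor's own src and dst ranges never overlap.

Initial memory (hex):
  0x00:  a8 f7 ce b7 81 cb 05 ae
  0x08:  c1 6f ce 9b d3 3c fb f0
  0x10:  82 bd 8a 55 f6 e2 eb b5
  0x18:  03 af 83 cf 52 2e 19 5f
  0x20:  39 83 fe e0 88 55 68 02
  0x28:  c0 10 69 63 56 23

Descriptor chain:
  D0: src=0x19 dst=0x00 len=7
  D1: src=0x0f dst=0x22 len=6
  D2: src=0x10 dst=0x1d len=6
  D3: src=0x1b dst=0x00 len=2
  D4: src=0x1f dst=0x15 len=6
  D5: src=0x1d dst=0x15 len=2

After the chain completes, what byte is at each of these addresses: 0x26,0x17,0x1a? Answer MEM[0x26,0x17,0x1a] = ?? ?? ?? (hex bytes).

MEM[0x26,0x17,0x1a] = 55 f6 bd

#0 dst[0x00+7] := {0xaf,0x83,0xcf,0x52,0x2e,0x19,0x5f}
#1 dst[0x22+6] := {0xf0,0x82,0xbd,0x8a,0x55,0xf6}
#2 dst[0x1d+6] := {0x82,0xbd,0x8a,0x55,0xf6,0xe2}
#3 dst[0x00+2] := {0xcf,0x52}
#4 dst[0x15+6] := {0x8a,0x55,0xf6,0xe2,0x82,0xbd}
#5 dst[0x15+2] := {0x82,0xbd}
query mem[0x26]=0x55, mem[0x17]=0xf6, mem[0x1a]=0xbd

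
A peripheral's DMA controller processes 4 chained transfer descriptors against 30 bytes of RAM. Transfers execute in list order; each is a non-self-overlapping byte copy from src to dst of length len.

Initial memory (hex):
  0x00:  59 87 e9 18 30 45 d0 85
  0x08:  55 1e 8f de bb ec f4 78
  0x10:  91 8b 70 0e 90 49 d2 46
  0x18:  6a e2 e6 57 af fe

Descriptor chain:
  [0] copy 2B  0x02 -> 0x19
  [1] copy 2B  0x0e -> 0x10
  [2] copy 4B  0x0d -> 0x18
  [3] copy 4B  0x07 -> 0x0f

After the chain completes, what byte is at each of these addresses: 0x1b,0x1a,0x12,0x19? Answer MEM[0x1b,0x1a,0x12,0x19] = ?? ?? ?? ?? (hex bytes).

#0 dst[0x19+2] := {0xe9,0x18}
#1 dst[0x10+2] := {0xf4,0x78}
#2 dst[0x18+4] := {0xec,0xf4,0x78,0xf4}
#3 dst[0x0f+4] := {0x85,0x55,0x1e,0x8f}
query mem[0x1b]=0xf4, mem[0x1a]=0x78, mem[0x12]=0x8f, mem[0x19]=0xf4

MEM[0x1b,0x1a,0x12,0x19] = f4 78 8f f4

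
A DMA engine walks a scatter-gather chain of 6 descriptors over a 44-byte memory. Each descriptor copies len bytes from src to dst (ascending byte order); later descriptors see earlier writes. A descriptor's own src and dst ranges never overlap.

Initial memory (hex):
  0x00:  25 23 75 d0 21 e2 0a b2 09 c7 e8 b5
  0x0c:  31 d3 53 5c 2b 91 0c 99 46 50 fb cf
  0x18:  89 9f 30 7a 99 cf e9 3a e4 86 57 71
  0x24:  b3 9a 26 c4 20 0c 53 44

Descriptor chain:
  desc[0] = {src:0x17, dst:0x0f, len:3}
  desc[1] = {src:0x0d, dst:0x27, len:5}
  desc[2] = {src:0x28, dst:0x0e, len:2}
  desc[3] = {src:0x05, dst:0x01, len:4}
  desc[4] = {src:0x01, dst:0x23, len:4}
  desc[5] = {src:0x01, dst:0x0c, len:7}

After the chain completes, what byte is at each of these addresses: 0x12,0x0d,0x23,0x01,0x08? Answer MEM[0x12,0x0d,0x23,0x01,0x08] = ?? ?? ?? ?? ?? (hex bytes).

  after D0: wrote 3B at 0x0f = cf899f
  after D1: wrote 5B at 0x27 = d353cf899f
  after D2: wrote 2B at 0x0e = 53cf
  after D3: wrote 4B at 0x01 = e20ab209
  after D4: wrote 4B at 0x23 = e20ab209
  after D5: wrote 7B at 0x0c = e20ab209e20ab2
query mem[0x12]=0xb2, mem[0x0d]=0x0a, mem[0x23]=0xe2, mem[0x01]=0xe2, mem[0x08]=0x09

MEM[0x12,0x0d,0x23,0x01,0x08] = b2 0a e2 e2 09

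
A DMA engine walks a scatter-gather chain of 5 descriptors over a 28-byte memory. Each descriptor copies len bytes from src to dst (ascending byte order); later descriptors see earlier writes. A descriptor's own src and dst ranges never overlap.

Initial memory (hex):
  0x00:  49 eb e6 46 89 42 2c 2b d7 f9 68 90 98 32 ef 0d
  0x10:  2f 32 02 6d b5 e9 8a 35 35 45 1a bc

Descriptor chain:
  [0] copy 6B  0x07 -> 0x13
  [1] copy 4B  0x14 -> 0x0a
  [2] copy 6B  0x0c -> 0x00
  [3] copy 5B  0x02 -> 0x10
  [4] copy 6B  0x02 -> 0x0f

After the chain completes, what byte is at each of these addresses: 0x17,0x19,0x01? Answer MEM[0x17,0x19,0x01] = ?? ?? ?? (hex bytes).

MEM[0x17,0x19,0x01] = 90 45 90

[0] 0x07->0x13 len=6 : 2b d7 f9 68 90 98
[1] 0x14->0x0a len=4 : d7 f9 68 90
[2] 0x0c->0x00 len=6 : 68 90 ef 0d 2f 32
[3] 0x02->0x10 len=5 : ef 0d 2f 32 2c
[4] 0x02->0x0f len=6 : ef 0d 2f 32 2c 2b
query mem[0x17]=0x90, mem[0x19]=0x45, mem[0x01]=0x90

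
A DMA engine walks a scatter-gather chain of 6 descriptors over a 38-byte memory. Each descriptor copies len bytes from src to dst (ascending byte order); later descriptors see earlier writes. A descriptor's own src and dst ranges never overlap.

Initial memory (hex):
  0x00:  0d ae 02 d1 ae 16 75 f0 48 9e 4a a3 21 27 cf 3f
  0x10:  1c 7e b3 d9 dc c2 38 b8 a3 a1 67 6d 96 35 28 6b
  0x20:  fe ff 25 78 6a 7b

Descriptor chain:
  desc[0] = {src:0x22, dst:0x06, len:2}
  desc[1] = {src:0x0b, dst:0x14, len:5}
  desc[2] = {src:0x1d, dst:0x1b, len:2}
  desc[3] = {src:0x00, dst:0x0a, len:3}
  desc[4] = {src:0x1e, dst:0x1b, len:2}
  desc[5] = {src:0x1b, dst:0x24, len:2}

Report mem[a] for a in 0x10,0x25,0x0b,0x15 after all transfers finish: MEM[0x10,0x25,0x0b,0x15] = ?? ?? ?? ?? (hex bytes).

MEM[0x10,0x25,0x0b,0x15] = 1c 6b ae 21

  after D0: wrote 2B at 0x06 = 2578
  after D1: wrote 5B at 0x14 = a32127cf3f
  after D2: wrote 2B at 0x1b = 3528
  after D3: wrote 3B at 0x0a = 0dae02
  after D4: wrote 2B at 0x1b = 286b
  after D5: wrote 2B at 0x24 = 286b
query mem[0x10]=0x1c, mem[0x25]=0x6b, mem[0x0b]=0xae, mem[0x15]=0x21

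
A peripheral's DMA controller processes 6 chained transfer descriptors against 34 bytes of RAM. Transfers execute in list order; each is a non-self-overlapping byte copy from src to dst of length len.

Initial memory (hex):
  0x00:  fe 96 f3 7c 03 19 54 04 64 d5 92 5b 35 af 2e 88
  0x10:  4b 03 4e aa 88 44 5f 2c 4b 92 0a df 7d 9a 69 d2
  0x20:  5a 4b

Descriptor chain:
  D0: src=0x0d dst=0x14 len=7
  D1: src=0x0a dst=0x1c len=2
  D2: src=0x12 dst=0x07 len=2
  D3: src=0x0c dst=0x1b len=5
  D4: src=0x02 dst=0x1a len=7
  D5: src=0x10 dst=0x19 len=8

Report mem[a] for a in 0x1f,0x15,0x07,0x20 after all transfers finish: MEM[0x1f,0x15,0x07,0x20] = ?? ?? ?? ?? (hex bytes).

MEM[0x1f,0x15,0x07,0x20] = 88 2e 4e 4b

D0: mem[0x14..0x1a] <- [af 2e 88 4b 03 4e aa]
D1: mem[0x1c..0x1d] <- [92 5b]
D2: mem[0x07..0x08] <- [4e aa]
D3: mem[0x1b..0x1f] <- [35 af 2e 88 4b]
D4: mem[0x1a..0x20] <- [f3 7c 03 19 54 4e aa]
D5: mem[0x19..0x20] <- [4b 03 4e aa af 2e 88 4b]
query mem[0x1f]=0x88, mem[0x15]=0x2e, mem[0x07]=0x4e, mem[0x20]=0x4b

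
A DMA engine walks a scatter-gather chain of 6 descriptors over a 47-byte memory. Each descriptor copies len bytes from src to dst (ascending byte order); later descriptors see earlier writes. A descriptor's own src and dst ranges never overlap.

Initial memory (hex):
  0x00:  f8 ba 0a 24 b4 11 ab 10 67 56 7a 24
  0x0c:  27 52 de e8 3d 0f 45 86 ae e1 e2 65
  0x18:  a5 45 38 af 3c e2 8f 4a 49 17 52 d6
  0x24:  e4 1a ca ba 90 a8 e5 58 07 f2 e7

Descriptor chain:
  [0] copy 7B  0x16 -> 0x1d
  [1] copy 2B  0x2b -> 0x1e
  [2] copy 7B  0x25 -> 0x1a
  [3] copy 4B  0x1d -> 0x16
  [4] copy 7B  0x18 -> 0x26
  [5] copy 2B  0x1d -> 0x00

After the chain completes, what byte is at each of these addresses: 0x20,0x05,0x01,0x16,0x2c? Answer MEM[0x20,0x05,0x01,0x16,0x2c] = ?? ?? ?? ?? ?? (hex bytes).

MEM[0x20,0x05,0x01,0x16,0x2c] = 58 11 a8 90 a8

  after D0: wrote 7B at 0x1d = e265a54538af3c
  after D1: wrote 2B at 0x1e = 5807
  after D2: wrote 7B at 0x1a = 1acaba90a8e558
  after D3: wrote 4B at 0x16 = 90a8e558
  after D4: wrote 7B at 0x26 = e5581acaba90a8
  after D5: wrote 2B at 0x00 = 90a8
query mem[0x20]=0x58, mem[0x05]=0x11, mem[0x01]=0xa8, mem[0x16]=0x90, mem[0x2c]=0xa8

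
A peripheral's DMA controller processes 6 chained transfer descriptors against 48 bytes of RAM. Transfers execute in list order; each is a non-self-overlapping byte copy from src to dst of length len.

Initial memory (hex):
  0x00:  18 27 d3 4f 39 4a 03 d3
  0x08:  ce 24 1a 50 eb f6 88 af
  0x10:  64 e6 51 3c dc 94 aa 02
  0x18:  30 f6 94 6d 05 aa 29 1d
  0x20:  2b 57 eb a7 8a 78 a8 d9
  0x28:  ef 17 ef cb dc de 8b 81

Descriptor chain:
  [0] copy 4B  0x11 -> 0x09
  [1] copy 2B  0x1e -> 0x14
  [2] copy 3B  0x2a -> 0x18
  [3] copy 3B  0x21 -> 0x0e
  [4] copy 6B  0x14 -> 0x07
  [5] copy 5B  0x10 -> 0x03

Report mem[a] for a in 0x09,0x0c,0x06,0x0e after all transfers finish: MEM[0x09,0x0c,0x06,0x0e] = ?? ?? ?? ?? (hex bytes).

MEM[0x09,0x0c,0x06,0x0e] = aa cb 3c 57

[0] 0x11->0x09 len=4 : e6 51 3c dc
[1] 0x1e->0x14 len=2 : 29 1d
[2] 0x2a->0x18 len=3 : ef cb dc
[3] 0x21->0x0e len=3 : 57 eb a7
[4] 0x14->0x07 len=6 : 29 1d aa 02 ef cb
[5] 0x10->0x03 len=5 : a7 e6 51 3c 29
query mem[0x09]=0xaa, mem[0x0c]=0xcb, mem[0x06]=0x3c, mem[0x0e]=0x57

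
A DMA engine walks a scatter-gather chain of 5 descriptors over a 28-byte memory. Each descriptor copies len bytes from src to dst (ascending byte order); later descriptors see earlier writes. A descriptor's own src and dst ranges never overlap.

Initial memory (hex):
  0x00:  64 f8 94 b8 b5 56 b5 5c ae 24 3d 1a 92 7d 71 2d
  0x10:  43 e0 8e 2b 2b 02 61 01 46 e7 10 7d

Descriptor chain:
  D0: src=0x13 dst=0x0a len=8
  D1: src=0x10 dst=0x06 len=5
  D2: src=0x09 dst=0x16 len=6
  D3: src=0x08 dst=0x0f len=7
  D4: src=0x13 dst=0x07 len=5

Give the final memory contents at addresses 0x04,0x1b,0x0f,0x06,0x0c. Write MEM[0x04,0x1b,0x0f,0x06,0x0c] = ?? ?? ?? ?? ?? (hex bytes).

[0] 0x13->0x0a len=8 : 2b 2b 02 61 01 46 e7 10
[1] 0x10->0x06 len=5 : e7 10 8e 2b 2b
[2] 0x09->0x16 len=6 : 2b 2b 2b 02 61 01
[3] 0x08->0x0f len=7 : 8e 2b 2b 2b 02 61 01
[4] 0x13->0x07 len=5 : 02 61 01 2b 2b
query mem[0x04]=0xb5, mem[0x1b]=0x01, mem[0x0f]=0x8e, mem[0x06]=0xe7, mem[0x0c]=0x02

MEM[0x04,0x1b,0x0f,0x06,0x0c] = b5 01 8e e7 02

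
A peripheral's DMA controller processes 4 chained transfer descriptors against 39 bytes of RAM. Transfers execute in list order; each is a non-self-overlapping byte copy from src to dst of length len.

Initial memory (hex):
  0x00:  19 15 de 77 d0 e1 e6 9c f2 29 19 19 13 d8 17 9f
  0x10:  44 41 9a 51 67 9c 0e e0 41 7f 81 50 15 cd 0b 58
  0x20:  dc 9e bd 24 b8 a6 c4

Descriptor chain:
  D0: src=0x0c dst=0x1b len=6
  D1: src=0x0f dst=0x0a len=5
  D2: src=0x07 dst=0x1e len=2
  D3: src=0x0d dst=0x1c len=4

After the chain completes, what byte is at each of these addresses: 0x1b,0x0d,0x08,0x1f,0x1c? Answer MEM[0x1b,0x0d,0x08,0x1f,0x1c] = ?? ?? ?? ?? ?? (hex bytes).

[0] 0x0c->0x1b len=6 : 13 d8 17 9f 44 41
[1] 0x0f->0x0a len=5 : 9f 44 41 9a 51
[2] 0x07->0x1e len=2 : 9c f2
[3] 0x0d->0x1c len=4 : 9a 51 9f 44
query mem[0x1b]=0x13, mem[0x0d]=0x9a, mem[0x08]=0xf2, mem[0x1f]=0x44, mem[0x1c]=0x9a

MEM[0x1b,0x0d,0x08,0x1f,0x1c] = 13 9a f2 44 9a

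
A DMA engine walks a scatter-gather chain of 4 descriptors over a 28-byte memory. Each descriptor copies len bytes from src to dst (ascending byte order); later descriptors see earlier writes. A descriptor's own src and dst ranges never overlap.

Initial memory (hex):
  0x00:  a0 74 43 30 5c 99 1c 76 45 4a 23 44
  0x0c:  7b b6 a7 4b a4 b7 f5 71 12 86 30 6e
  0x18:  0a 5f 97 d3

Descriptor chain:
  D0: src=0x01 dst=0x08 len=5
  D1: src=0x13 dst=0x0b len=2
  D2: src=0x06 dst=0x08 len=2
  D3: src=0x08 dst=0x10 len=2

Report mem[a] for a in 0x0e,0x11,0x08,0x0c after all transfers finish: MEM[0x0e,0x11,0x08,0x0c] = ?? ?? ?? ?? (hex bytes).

D0: mem[0x08..0x0c] <- [74 43 30 5c 99]
D1: mem[0x0b..0x0c] <- [71 12]
D2: mem[0x08..0x09] <- [1c 76]
D3: mem[0x10..0x11] <- [1c 76]
query mem[0x0e]=0xa7, mem[0x11]=0x76, mem[0x08]=0x1c, mem[0x0c]=0x12

MEM[0x0e,0x11,0x08,0x0c] = a7 76 1c 12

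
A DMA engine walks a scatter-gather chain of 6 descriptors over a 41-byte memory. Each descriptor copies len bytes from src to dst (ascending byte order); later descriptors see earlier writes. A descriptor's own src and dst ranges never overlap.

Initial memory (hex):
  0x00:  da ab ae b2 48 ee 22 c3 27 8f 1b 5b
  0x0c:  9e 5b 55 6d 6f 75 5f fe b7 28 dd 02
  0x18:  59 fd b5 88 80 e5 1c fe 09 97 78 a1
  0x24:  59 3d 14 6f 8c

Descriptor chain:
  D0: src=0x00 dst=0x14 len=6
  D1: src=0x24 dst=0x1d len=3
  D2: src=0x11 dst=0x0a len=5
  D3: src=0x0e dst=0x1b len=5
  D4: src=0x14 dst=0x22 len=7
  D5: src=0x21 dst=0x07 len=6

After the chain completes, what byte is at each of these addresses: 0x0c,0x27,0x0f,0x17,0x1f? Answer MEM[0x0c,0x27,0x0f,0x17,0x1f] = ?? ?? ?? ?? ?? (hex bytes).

D0: mem[0x14..0x19] <- [da ab ae b2 48 ee]
D1: mem[0x1d..0x1f] <- [59 3d 14]
D2: mem[0x0a..0x0e] <- [75 5f fe da ab]
D3: mem[0x1b..0x1f] <- [ab 6d 6f 75 5f]
D4: mem[0x22..0x28] <- [da ab ae b2 48 ee b5]
D5: mem[0x07..0x0c] <- [97 da ab ae b2 48]
query mem[0x0c]=0x48, mem[0x27]=0xee, mem[0x0f]=0x6d, mem[0x17]=0xb2, mem[0x1f]=0x5f

MEM[0x0c,0x27,0x0f,0x17,0x1f] = 48 ee 6d b2 5f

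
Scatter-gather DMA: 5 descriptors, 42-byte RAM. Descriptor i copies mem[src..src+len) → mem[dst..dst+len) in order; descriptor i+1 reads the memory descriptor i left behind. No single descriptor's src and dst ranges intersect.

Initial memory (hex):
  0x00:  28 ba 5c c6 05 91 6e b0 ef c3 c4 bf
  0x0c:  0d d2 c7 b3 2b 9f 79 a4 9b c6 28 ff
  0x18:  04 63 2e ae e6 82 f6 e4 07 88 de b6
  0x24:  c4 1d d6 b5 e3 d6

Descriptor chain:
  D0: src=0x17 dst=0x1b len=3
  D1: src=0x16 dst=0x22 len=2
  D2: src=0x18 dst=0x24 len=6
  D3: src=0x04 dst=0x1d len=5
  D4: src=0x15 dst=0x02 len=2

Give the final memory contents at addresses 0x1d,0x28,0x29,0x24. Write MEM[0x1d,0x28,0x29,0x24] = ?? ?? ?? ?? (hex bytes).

MEM[0x1d,0x28,0x29,0x24] = 05 04 63 04

  after D0: wrote 3B at 0x1b = ff0463
  after D1: wrote 2B at 0x22 = 28ff
  after D2: wrote 6B at 0x24 = 04632eff0463
  after D3: wrote 5B at 0x1d = 05916eb0ef
  after D4: wrote 2B at 0x02 = c628
query mem[0x1d]=0x05, mem[0x28]=0x04, mem[0x29]=0x63, mem[0x24]=0x04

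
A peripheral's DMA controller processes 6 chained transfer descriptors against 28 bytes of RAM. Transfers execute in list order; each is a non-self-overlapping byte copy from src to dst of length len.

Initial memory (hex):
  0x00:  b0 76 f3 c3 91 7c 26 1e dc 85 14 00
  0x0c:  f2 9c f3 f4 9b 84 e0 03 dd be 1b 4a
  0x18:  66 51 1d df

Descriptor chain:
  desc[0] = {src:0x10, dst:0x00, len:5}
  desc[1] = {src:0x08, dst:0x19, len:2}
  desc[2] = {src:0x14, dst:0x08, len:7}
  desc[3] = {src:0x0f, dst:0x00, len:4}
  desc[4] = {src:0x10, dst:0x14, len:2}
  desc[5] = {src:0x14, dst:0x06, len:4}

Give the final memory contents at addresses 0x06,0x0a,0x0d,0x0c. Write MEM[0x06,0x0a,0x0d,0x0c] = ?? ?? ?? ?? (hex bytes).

D0: mem[0x00..0x04] <- [9b 84 e0 03 dd]
D1: mem[0x19..0x1a] <- [dc 85]
D2: mem[0x08..0x0e] <- [dd be 1b 4a 66 dc 85]
D3: mem[0x00..0x03] <- [f4 9b 84 e0]
D4: mem[0x14..0x15] <- [9b 84]
D5: mem[0x06..0x09] <- [9b 84 1b 4a]
query mem[0x06]=0x9b, mem[0x0a]=0x1b, mem[0x0d]=0xdc, mem[0x0c]=0x66

MEM[0x06,0x0a,0x0d,0x0c] = 9b 1b dc 66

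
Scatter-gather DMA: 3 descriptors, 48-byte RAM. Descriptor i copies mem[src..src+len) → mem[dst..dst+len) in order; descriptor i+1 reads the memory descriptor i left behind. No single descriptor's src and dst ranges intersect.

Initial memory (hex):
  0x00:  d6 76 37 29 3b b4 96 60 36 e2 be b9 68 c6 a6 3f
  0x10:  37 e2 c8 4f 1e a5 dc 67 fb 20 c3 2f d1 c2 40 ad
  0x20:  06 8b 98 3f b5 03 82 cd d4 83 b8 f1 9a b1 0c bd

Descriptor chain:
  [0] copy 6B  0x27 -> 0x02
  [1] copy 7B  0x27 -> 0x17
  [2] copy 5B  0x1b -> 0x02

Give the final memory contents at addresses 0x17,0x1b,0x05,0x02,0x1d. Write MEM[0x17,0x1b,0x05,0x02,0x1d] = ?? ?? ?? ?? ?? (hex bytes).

MEM[0x17,0x1b,0x05,0x02,0x1d] = cd f1 40 f1 b1

D0: mem[0x02..0x07] <- [cd d4 83 b8 f1 9a]
D1: mem[0x17..0x1d] <- [cd d4 83 b8 f1 9a b1]
D2: mem[0x02..0x06] <- [f1 9a b1 40 ad]
query mem[0x17]=0xcd, mem[0x1b]=0xf1, mem[0x05]=0x40, mem[0x02]=0xf1, mem[0x1d]=0xb1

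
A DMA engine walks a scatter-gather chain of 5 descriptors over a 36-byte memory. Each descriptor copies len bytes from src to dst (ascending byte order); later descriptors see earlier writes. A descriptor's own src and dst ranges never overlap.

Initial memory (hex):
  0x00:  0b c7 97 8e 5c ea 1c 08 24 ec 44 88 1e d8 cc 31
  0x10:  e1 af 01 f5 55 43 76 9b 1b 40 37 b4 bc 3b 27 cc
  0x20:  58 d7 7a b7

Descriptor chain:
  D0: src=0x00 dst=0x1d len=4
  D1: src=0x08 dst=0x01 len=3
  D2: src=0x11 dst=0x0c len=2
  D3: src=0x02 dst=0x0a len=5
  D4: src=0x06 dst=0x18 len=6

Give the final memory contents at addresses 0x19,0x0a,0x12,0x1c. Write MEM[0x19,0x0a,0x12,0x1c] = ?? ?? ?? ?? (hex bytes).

MEM[0x19,0x0a,0x12,0x1c] = 08 ec 01 ec

  after D0: wrote 4B at 0x1d = 0bc7978e
  after D1: wrote 3B at 0x01 = 24ec44
  after D2: wrote 2B at 0x0c = af01
  after D3: wrote 5B at 0x0a = ec445cea1c
  after D4: wrote 6B at 0x18 = 1c0824ecec44
query mem[0x19]=0x08, mem[0x0a]=0xec, mem[0x12]=0x01, mem[0x1c]=0xec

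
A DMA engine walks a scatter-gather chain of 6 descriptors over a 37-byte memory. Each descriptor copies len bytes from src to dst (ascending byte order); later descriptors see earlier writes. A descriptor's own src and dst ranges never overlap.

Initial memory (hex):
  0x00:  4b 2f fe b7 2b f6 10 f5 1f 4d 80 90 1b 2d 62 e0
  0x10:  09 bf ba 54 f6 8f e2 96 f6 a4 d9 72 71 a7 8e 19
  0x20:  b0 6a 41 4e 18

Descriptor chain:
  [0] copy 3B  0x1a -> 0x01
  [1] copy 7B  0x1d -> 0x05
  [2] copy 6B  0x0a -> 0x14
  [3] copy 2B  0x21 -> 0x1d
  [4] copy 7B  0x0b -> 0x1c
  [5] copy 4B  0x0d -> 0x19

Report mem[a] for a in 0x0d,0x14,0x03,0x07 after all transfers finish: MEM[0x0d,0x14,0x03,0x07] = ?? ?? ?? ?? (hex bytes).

[0] 0x1a->0x01 len=3 : d9 72 71
[1] 0x1d->0x05 len=7 : a7 8e 19 b0 6a 41 4e
[2] 0x0a->0x14 len=6 : 41 4e 1b 2d 62 e0
[3] 0x21->0x1d len=2 : 6a 41
[4] 0x0b->0x1c len=7 : 4e 1b 2d 62 e0 09 bf
[5] 0x0d->0x19 len=4 : 2d 62 e0 09
query mem[0x0d]=0x2d, mem[0x14]=0x41, mem[0x03]=0x71, mem[0x07]=0x19

MEM[0x0d,0x14,0x03,0x07] = 2d 41 71 19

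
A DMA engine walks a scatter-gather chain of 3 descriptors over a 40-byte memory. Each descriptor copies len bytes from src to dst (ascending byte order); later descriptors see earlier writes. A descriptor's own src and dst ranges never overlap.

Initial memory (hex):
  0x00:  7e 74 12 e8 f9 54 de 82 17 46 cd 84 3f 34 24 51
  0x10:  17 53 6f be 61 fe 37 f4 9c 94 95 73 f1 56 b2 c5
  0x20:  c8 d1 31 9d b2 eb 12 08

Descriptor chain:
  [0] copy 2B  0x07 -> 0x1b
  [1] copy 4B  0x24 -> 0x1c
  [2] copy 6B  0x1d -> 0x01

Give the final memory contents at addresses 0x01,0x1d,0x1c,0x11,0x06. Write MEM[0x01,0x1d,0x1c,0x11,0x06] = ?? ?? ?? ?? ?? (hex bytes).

[0] 0x07->0x1b len=2 : 82 17
[1] 0x24->0x1c len=4 : b2 eb 12 08
[2] 0x1d->0x01 len=6 : eb 12 08 c8 d1 31
query mem[0x01]=0xeb, mem[0x1d]=0xeb, mem[0x1c]=0xb2, mem[0x11]=0x53, mem[0x06]=0x31

MEM[0x01,0x1d,0x1c,0x11,0x06] = eb eb b2 53 31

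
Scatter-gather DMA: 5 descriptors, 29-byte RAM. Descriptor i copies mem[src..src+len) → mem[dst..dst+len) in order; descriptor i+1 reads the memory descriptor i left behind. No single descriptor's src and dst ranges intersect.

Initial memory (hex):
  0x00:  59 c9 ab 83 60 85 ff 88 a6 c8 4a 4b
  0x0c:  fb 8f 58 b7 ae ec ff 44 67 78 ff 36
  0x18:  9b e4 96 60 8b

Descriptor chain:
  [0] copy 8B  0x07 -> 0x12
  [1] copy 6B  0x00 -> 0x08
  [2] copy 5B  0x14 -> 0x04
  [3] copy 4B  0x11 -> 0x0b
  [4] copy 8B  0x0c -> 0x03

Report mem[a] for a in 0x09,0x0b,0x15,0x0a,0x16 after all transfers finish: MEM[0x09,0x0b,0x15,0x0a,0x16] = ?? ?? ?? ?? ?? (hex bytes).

MEM[0x09,0x0b,0x15,0x0a,0x16] = 88 ec 4a a6 4b

  after D0: wrote 8B at 0x12 = 88a6c84a4bfb8f58
  after D1: wrote 6B at 0x08 = 59c9ab836085
  after D2: wrote 5B at 0x04 = c84a4bfb8f
  after D3: wrote 4B at 0x0b = ec88a6c8
  after D4: wrote 8B at 0x03 = 88a6c8b7aeec88a6
query mem[0x09]=0x88, mem[0x0b]=0xec, mem[0x15]=0x4a, mem[0x0a]=0xa6, mem[0x16]=0x4b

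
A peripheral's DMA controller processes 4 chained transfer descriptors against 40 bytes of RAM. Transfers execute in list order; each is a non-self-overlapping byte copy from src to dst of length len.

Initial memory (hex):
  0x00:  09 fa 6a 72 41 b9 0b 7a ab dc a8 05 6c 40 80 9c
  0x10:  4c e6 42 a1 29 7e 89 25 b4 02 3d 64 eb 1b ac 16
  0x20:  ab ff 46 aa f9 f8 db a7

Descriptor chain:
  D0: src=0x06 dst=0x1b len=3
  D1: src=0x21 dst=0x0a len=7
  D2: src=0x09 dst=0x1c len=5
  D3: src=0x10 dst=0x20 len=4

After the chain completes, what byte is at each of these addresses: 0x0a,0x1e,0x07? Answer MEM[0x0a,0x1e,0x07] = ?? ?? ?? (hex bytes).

D0: mem[0x1b..0x1d] <- [0b 7a ab]
D1: mem[0x0a..0x10] <- [ff 46 aa f9 f8 db a7]
D2: mem[0x1c..0x20] <- [dc ff 46 aa f9]
D3: mem[0x20..0x23] <- [a7 e6 42 a1]
query mem[0x0a]=0xff, mem[0x1e]=0x46, mem[0x07]=0x7a

MEM[0x0a,0x1e,0x07] = ff 46 7a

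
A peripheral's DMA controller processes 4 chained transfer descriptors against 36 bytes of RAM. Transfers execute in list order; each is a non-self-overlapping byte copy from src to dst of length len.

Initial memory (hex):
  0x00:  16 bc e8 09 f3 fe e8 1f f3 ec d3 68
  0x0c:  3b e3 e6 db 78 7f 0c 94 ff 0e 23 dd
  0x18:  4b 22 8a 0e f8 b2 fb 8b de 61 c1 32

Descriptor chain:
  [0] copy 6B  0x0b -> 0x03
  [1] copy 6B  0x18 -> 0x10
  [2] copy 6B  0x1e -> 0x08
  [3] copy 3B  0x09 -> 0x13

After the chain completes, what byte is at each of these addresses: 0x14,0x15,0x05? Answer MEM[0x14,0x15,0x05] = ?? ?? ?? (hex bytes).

MEM[0x14,0x15,0x05] = de 61 e3

D0: mem[0x03..0x08] <- [68 3b e3 e6 db 78]
D1: mem[0x10..0x15] <- [4b 22 8a 0e f8 b2]
D2: mem[0x08..0x0d] <- [fb 8b de 61 c1 32]
D3: mem[0x13..0x15] <- [8b de 61]
query mem[0x14]=0xde, mem[0x15]=0x61, mem[0x05]=0xe3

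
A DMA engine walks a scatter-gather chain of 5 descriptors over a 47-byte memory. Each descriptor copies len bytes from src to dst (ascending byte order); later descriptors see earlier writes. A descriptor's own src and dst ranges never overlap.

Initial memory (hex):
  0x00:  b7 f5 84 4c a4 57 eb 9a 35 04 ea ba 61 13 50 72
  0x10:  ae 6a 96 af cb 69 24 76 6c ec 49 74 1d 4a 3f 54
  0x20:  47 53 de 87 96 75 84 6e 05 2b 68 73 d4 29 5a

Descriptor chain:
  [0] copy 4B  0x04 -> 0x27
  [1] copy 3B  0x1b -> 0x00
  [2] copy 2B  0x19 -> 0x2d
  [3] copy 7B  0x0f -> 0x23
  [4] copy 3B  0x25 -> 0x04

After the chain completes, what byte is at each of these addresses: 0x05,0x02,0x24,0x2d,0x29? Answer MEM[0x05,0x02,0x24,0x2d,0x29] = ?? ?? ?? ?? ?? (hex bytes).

  after D0: wrote 4B at 0x27 = a457eb9a
  after D1: wrote 3B at 0x00 = 741d4a
  after D2: wrote 2B at 0x2d = ec49
  after D3: wrote 7B at 0x23 = 72ae6a96afcb69
  after D4: wrote 3B at 0x04 = 6a96af
query mem[0x05]=0x96, mem[0x02]=0x4a, mem[0x24]=0xae, mem[0x2d]=0xec, mem[0x29]=0x69

MEM[0x05,0x02,0x24,0x2d,0x29] = 96 4a ae ec 69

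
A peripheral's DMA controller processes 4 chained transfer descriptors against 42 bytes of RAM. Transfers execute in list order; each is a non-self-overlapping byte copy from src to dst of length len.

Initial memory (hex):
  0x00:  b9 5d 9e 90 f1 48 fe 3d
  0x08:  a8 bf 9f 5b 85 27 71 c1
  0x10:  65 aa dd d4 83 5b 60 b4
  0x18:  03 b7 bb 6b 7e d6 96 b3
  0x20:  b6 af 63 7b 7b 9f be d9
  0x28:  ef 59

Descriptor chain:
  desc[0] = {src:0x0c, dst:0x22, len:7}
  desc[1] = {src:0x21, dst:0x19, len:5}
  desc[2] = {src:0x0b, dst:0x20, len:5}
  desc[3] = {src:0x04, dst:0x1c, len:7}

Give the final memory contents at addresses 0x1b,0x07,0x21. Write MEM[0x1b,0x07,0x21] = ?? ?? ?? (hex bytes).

[0] 0x0c->0x22 len=7 : 85 27 71 c1 65 aa dd
[1] 0x21->0x19 len=5 : af 85 27 71 c1
[2] 0x0b->0x20 len=5 : 5b 85 27 71 c1
[3] 0x04->0x1c len=7 : f1 48 fe 3d a8 bf 9f
query mem[0x1b]=0x27, mem[0x07]=0x3d, mem[0x21]=0xbf

MEM[0x1b,0x07,0x21] = 27 3d bf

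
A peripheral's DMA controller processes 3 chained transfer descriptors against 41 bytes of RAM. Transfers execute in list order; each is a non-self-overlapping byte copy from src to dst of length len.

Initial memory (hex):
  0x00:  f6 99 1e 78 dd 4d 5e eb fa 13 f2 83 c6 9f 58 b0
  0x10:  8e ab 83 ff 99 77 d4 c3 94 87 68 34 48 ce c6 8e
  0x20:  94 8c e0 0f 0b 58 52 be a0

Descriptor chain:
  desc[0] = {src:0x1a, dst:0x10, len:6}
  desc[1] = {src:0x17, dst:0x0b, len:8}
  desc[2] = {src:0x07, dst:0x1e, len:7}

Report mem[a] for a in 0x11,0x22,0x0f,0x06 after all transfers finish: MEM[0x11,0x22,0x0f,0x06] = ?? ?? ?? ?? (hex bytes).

MEM[0x11,0x22,0x0f,0x06] = ce c3 34 5e

D0: mem[0x10..0x15] <- [68 34 48 ce c6 8e]
D1: mem[0x0b..0x12] <- [c3 94 87 68 34 48 ce c6]
D2: mem[0x1e..0x24] <- [eb fa 13 f2 c3 94 87]
query mem[0x11]=0xce, mem[0x22]=0xc3, mem[0x0f]=0x34, mem[0x06]=0x5e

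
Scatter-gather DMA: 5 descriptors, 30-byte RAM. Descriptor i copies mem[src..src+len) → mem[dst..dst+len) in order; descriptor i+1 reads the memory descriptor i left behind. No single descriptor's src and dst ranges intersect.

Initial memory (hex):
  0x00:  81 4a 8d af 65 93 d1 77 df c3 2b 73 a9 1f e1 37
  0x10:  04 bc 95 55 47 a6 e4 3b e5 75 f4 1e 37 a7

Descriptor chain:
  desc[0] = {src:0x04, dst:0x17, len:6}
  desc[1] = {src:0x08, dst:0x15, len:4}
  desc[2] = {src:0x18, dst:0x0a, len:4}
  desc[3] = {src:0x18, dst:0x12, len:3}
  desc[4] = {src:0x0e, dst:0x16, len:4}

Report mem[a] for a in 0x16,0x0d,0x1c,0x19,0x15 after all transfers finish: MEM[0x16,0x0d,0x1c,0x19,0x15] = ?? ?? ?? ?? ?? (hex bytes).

#0 dst[0x17+6] := {0x65,0x93,0xd1,0x77,0xdf,0xc3}
#1 dst[0x15+4] := {0xdf,0xc3,0x2b,0x73}
#2 dst[0x0a+4] := {0x73,0xd1,0x77,0xdf}
#3 dst[0x12+3] := {0x73,0xd1,0x77}
#4 dst[0x16+4] := {0xe1,0x37,0x04,0xbc}
query mem[0x16]=0xe1, mem[0x0d]=0xdf, mem[0x1c]=0xc3, mem[0x19]=0xbc, mem[0x15]=0xdf

MEM[0x16,0x0d,0x1c,0x19,0x15] = e1 df c3 bc df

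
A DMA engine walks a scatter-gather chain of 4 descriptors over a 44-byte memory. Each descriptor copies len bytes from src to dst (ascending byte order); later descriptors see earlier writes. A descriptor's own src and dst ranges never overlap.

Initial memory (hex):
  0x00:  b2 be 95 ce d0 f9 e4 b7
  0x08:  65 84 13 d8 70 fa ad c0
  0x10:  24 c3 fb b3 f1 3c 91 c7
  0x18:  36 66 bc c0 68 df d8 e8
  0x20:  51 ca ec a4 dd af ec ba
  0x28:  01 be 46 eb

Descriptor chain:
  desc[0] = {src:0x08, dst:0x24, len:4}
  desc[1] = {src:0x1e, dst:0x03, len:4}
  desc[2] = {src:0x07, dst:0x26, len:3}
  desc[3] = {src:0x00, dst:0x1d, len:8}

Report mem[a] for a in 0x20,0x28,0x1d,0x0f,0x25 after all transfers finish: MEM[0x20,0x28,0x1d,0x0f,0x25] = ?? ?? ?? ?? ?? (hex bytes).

D0: mem[0x24..0x27] <- [65 84 13 d8]
D1: mem[0x03..0x06] <- [d8 e8 51 ca]
D2: mem[0x26..0x28] <- [b7 65 84]
D3: mem[0x1d..0x24] <- [b2 be 95 d8 e8 51 ca b7]
query mem[0x20]=0xd8, mem[0x28]=0x84, mem[0x1d]=0xb2, mem[0x0f]=0xc0, mem[0x25]=0x84

MEM[0x20,0x28,0x1d,0x0f,0x25] = d8 84 b2 c0 84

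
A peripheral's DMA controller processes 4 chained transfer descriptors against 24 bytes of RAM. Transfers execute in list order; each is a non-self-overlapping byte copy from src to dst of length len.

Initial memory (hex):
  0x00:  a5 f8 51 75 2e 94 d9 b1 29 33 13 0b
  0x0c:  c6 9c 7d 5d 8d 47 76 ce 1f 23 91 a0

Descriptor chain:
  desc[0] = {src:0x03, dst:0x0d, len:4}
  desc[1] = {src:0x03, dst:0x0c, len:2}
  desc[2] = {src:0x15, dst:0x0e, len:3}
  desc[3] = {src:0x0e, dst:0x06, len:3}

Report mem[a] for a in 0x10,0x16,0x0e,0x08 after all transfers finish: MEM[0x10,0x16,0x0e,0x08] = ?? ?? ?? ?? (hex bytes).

D0: mem[0x0d..0x10] <- [75 2e 94 d9]
D1: mem[0x0c..0x0d] <- [75 2e]
D2: mem[0x0e..0x10] <- [23 91 a0]
D3: mem[0x06..0x08] <- [23 91 a0]
query mem[0x10]=0xa0, mem[0x16]=0x91, mem[0x0e]=0x23, mem[0x08]=0xa0

MEM[0x10,0x16,0x0e,0x08] = a0 91 23 a0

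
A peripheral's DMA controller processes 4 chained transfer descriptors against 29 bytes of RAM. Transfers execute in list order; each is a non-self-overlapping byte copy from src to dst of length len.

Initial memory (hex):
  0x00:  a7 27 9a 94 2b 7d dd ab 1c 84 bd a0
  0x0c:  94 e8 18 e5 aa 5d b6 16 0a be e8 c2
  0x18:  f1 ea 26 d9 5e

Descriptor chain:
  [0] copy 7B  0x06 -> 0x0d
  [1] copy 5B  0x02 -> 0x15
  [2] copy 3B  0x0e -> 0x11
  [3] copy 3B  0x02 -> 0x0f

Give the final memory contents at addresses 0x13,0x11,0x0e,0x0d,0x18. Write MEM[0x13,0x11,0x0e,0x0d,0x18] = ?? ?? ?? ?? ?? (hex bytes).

#0 dst[0x0d+7] := {0xdd,0xab,0x1c,0x84,0xbd,0xa0,0x94}
#1 dst[0x15+5] := {0x9a,0x94,0x2b,0x7d,0xdd}
#2 dst[0x11+3] := {0xab,0x1c,0x84}
#3 dst[0x0f+3] := {0x9a,0x94,0x2b}
query mem[0x13]=0x84, mem[0x11]=0x2b, mem[0x0e]=0xab, mem[0x0d]=0xdd, mem[0x18]=0x7d

MEM[0x13,0x11,0x0e,0x0d,0x18] = 84 2b ab dd 7d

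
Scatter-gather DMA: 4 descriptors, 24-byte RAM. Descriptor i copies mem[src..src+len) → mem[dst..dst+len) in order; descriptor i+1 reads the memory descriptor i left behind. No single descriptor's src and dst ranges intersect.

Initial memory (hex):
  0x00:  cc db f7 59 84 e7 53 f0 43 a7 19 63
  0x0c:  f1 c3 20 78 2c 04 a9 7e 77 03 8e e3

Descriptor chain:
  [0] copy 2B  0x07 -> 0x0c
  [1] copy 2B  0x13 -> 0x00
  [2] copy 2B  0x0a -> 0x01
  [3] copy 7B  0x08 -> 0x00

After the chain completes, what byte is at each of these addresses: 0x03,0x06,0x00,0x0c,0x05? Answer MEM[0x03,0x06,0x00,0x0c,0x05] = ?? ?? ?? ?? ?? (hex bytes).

MEM[0x03,0x06,0x00,0x0c,0x05] = 63 20 43 f0 43

D0: mem[0x0c..0x0d] <- [f0 43]
D1: mem[0x00..0x01] <- [7e 77]
D2: mem[0x01..0x02] <- [19 63]
D3: mem[0x00..0x06] <- [43 a7 19 63 f0 43 20]
query mem[0x03]=0x63, mem[0x06]=0x20, mem[0x00]=0x43, mem[0x0c]=0xf0, mem[0x05]=0x43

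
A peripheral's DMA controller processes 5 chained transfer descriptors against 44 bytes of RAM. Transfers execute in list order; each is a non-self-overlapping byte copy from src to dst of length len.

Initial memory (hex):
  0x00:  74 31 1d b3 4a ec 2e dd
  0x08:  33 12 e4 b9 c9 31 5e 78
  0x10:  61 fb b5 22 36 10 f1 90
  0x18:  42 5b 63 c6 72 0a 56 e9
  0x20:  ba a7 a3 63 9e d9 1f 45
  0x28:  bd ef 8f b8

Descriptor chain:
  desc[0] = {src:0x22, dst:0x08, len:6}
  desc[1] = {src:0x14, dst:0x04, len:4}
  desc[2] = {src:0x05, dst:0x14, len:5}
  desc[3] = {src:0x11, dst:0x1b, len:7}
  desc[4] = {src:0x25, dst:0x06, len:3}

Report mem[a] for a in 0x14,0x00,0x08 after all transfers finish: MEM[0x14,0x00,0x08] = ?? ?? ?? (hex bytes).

MEM[0x14,0x00,0x08] = 10 74 45

D0: mem[0x08..0x0d] <- [a3 63 9e d9 1f 45]
D1: mem[0x04..0x07] <- [36 10 f1 90]
D2: mem[0x14..0x18] <- [10 f1 90 a3 63]
D3: mem[0x1b..0x21] <- [fb b5 22 10 f1 90 a3]
D4: mem[0x06..0x08] <- [d9 1f 45]
query mem[0x14]=0x10, mem[0x00]=0x74, mem[0x08]=0x45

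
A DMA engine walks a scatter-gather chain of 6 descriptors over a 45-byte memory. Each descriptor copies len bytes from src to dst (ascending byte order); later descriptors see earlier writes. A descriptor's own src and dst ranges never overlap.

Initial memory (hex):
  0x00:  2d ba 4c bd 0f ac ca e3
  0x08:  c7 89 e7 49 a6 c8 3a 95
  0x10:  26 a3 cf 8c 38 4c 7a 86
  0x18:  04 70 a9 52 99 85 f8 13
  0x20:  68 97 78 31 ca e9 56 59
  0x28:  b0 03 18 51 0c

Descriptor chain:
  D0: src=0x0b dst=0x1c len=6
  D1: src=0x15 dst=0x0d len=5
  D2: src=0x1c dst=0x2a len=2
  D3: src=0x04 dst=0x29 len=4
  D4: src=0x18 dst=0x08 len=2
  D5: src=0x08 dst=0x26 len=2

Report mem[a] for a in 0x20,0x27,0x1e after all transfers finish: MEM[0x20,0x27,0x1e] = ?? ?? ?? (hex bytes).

  after D0: wrote 6B at 0x1c = 49a6c83a9526
  after D1: wrote 5B at 0x0d = 4c7a860470
  after D2: wrote 2B at 0x2a = 49a6
  after D3: wrote 4B at 0x29 = 0faccae3
  after D4: wrote 2B at 0x08 = 0470
  after D5: wrote 2B at 0x26 = 0470
query mem[0x20]=0x95, mem[0x27]=0x70, mem[0x1e]=0xc8

MEM[0x20,0x27,0x1e] = 95 70 c8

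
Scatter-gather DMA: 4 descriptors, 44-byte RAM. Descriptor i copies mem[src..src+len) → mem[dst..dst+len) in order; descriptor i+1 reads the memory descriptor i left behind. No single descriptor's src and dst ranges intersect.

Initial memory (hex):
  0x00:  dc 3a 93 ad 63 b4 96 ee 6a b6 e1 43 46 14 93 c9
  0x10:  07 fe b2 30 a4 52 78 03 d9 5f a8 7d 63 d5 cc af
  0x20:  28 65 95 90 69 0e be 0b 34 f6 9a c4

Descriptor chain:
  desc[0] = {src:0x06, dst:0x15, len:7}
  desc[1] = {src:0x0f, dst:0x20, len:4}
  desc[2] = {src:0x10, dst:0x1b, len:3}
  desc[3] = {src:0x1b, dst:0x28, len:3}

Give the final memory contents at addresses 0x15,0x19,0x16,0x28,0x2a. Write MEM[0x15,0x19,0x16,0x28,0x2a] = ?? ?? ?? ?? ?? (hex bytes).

D0: mem[0x15..0x1b] <- [96 ee 6a b6 e1 43 46]
D1: mem[0x20..0x23] <- [c9 07 fe b2]
D2: mem[0x1b..0x1d] <- [07 fe b2]
D3: mem[0x28..0x2a] <- [07 fe b2]
query mem[0x15]=0x96, mem[0x19]=0xe1, mem[0x16]=0xee, mem[0x28]=0x07, mem[0x2a]=0xb2

MEM[0x15,0x19,0x16,0x28,0x2a] = 96 e1 ee 07 b2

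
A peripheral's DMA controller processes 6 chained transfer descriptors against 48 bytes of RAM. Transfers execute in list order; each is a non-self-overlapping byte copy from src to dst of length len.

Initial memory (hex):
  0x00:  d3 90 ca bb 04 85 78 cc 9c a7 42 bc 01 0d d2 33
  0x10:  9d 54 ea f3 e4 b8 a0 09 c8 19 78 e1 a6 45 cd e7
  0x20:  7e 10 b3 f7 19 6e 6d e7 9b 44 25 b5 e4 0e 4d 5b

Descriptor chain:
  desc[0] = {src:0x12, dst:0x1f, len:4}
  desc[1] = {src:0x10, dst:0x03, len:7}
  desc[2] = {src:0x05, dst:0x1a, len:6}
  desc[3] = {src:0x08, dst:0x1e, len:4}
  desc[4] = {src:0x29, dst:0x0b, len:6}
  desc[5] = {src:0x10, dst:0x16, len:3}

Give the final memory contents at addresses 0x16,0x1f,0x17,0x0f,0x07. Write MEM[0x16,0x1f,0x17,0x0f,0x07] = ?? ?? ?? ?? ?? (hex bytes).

  after D0: wrote 4B at 0x1f = eaf3e4b8
  after D1: wrote 7B at 0x03 = 9d54eaf3e4b8a0
  after D2: wrote 6B at 0x1a = eaf3e4b8a042
  after D3: wrote 4B at 0x1e = b8a042bc
  after D4: wrote 6B at 0x0b = 4425b5e40e4d
  after D5: wrote 3B at 0x16 = 4d54ea
query mem[0x16]=0x4d, mem[0x1f]=0xa0, mem[0x17]=0x54, mem[0x0f]=0x0e, mem[0x07]=0xe4

MEM[0x16,0x1f,0x17,0x0f,0x07] = 4d a0 54 0e e4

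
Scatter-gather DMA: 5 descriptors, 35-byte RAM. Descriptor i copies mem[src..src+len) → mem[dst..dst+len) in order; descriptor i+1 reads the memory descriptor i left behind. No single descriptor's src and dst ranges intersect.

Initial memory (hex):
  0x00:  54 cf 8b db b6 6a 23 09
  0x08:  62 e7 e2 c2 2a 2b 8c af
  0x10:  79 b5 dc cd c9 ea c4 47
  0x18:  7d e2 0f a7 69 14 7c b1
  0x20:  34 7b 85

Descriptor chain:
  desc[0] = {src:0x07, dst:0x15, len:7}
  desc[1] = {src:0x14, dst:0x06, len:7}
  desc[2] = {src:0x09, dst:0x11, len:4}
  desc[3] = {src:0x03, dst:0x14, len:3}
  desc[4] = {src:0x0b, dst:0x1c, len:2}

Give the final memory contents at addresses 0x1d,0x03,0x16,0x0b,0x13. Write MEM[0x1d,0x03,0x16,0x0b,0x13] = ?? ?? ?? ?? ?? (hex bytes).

MEM[0x1d,0x03,0x16,0x0b,0x13] = 2a db 6a c2 c2

#0 dst[0x15+7] := {0x09,0x62,0xe7,0xe2,0xc2,0x2a,0x2b}
#1 dst[0x06+7] := {0xc9,0x09,0x62,0xe7,0xe2,0xc2,0x2a}
#2 dst[0x11+4] := {0xe7,0xe2,0xc2,0x2a}
#3 dst[0x14+3] := {0xdb,0xb6,0x6a}
#4 dst[0x1c+2] := {0xc2,0x2a}
query mem[0x1d]=0x2a, mem[0x03]=0xdb, mem[0x16]=0x6a, mem[0x0b]=0xc2, mem[0x13]=0xc2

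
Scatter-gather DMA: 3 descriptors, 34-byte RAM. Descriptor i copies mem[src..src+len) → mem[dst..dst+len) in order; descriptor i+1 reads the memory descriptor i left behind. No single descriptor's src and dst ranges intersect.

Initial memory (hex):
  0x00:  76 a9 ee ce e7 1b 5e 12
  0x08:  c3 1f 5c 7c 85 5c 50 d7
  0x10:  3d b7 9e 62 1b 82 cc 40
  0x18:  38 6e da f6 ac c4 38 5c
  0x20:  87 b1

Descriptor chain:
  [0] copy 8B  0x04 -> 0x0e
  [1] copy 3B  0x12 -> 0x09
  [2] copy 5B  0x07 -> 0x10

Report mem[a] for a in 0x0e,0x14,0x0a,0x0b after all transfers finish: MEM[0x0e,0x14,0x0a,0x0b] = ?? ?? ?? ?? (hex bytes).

[0] 0x04->0x0e len=8 : e7 1b 5e 12 c3 1f 5c 7c
[1] 0x12->0x09 len=3 : c3 1f 5c
[2] 0x07->0x10 len=5 : 12 c3 c3 1f 5c
query mem[0x0e]=0xe7, mem[0x14]=0x5c, mem[0x0a]=0x1f, mem[0x0b]=0x5c

MEM[0x0e,0x14,0x0a,0x0b] = e7 5c 1f 5c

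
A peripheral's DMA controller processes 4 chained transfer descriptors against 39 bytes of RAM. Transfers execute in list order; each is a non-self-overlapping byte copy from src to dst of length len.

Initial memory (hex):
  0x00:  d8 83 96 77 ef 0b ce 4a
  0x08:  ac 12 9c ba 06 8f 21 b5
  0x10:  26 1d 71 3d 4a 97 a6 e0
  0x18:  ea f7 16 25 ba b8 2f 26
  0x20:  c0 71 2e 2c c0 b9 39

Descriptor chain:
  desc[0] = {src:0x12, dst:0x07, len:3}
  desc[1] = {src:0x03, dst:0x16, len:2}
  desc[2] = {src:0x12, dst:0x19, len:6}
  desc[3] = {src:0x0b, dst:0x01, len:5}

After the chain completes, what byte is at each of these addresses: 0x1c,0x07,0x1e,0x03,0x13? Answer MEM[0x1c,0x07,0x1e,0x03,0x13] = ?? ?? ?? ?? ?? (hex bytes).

MEM[0x1c,0x07,0x1e,0x03,0x13] = 97 71 ef 8f 3d

D0: mem[0x07..0x09] <- [71 3d 4a]
D1: mem[0x16..0x17] <- [77 ef]
D2: mem[0x19..0x1e] <- [71 3d 4a 97 77 ef]
D3: mem[0x01..0x05] <- [ba 06 8f 21 b5]
query mem[0x1c]=0x97, mem[0x07]=0x71, mem[0x1e]=0xef, mem[0x03]=0x8f, mem[0x13]=0x3d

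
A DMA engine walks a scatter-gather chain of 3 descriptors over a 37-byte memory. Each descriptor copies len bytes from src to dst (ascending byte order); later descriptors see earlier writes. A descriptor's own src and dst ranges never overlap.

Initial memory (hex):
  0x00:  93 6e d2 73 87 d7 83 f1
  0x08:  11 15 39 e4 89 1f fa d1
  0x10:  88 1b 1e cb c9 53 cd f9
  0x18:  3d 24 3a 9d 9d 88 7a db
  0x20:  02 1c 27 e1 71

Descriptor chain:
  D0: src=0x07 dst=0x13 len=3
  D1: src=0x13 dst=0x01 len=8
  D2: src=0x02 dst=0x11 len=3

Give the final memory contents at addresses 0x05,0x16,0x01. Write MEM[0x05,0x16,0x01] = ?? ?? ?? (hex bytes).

MEM[0x05,0x16,0x01] = f9 cd f1

[0] 0x07->0x13 len=3 : f1 11 15
[1] 0x13->0x01 len=8 : f1 11 15 cd f9 3d 24 3a
[2] 0x02->0x11 len=3 : 11 15 cd
query mem[0x05]=0xf9, mem[0x16]=0xcd, mem[0x01]=0xf1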